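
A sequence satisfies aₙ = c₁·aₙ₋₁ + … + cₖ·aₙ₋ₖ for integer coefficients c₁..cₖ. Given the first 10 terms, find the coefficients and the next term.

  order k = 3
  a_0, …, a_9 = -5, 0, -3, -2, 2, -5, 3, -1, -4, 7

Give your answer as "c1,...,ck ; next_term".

-1,0,1 ; -8

  a_3 = -1·-3 + 0·0 + 1·-5 = -2
  a_4 = -1·-2 + 0·-3 + 1·0 = 2
  a_5 = -1·2 + 0·-2 + 1·-3 = -5
  a_6 = -1·-5 + 0·2 + 1·-2 = 3
  a_7 = -1·3 + 0·-5 + 1·2 = -1
  a_8 = -1·-1 + 0·3 + 1·-5 = -4
  a_9 = -1·-4 + 0·-1 + 1·3 = 7
  a_10 = -1·7 + 0·-4 + 1·-1 = -8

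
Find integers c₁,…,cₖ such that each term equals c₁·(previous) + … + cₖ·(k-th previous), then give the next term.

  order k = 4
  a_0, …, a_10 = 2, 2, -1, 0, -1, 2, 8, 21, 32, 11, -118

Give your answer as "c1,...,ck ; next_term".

3,-3,-3,1 ; -462

  a_4 = 3·0 + -3·-1 + -3·2 + 1·2 = -1
  a_5 = 3·-1 + -3·0 + -3·-1 + 1·2 = 2
  a_6 = 3·2 + -3·-1 + -3·0 + 1·-1 = 8
  a_7 = 3·8 + -3·2 + -3·-1 + 1·0 = 21
  a_8 = 3·21 + -3·8 + -3·2 + 1·-1 = 32
  a_9 = 3·32 + -3·21 + -3·8 + 1·2 = 11
  a_10 = 3·11 + -3·32 + -3·21 + 1·8 = -118
  a_11 = 3·-118 + -3·11 + -3·32 + 1·21 = -462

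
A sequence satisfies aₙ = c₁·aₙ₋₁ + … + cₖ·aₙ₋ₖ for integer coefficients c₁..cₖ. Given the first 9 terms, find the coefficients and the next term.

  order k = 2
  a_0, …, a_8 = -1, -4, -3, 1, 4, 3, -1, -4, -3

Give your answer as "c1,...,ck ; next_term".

1,-1 ; 1

  a_2 = 1·-4 + -1·-1 = -3
  a_3 = 1·-3 + -1·-4 = 1
  a_4 = 1·1 + -1·-3 = 4
  a_5 = 1·4 + -1·1 = 3
  a_6 = 1·3 + -1·4 = -1
  a_7 = 1·-1 + -1·3 = -4
  a_8 = 1·-4 + -1·-1 = -3
  a_9 = 1·-3 + -1·-4 = 1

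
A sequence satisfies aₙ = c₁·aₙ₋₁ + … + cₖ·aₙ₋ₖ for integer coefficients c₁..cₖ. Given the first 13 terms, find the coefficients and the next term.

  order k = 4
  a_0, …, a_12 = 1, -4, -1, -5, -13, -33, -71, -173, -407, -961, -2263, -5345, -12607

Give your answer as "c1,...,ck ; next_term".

  a_4 = 1·-5 + 2·-1 + 2·-4 + 2·1 = -13
  a_5 = 1·-13 + 2·-5 + 2·-1 + 2·-4 = -33
  a_6 = 1·-33 + 2·-13 + 2·-5 + 2·-1 = -71
  a_7 = 1·-71 + 2·-33 + 2·-13 + 2·-5 = -173
  a_8 = 1·-173 + 2·-71 + 2·-33 + 2·-13 = -407
  a_9 = 1·-407 + 2·-173 + 2·-71 + 2·-33 = -961
  a_10 = 1·-961 + 2·-407 + 2·-173 + 2·-71 = -2263
  a_11 = 1·-2263 + 2·-961 + 2·-407 + 2·-173 = -5345
  a_12 = 1·-5345 + 2·-2263 + 2·-961 + 2·-407 = -12607
  a_13 = 1·-12607 + 2·-5345 + 2·-2263 + 2·-961 = -29745

1,2,2,2 ; -29745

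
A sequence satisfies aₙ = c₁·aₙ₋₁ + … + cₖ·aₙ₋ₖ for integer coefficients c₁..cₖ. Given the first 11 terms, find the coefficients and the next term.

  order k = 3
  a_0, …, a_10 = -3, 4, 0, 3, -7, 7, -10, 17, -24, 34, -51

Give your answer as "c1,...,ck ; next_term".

-1,0,-1 ; 75

  a_3 = -1·0 + 0·4 + -1·-3 = 3
  a_4 = -1·3 + 0·0 + -1·4 = -7
  a_5 = -1·-7 + 0·3 + -1·0 = 7
  a_6 = -1·7 + 0·-7 + -1·3 = -10
  a_7 = -1·-10 + 0·7 + -1·-7 = 17
  a_8 = -1·17 + 0·-10 + -1·7 = -24
  a_9 = -1·-24 + 0·17 + -1·-10 = 34
  a_10 = -1·34 + 0·-24 + -1·17 = -51
  a_11 = -1·-51 + 0·34 + -1·-24 = 75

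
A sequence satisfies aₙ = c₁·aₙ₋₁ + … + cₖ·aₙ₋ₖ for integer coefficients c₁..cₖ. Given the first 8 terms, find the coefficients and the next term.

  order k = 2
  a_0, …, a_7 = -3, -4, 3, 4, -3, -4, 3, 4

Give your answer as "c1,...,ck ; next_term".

  a_2 = 0·-4 + -1·-3 = 3
  a_3 = 0·3 + -1·-4 = 4
  a_4 = 0·4 + -1·3 = -3
  a_5 = 0·-3 + -1·4 = -4
  a_6 = 0·-4 + -1·-3 = 3
  a_7 = 0·3 + -1·-4 = 4
  a_8 = 0·4 + -1·3 = -3

0,-1 ; -3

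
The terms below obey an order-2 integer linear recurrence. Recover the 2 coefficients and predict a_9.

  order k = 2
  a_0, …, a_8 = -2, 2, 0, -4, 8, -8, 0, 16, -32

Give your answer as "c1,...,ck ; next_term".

  a_2 = -2·2 + -2·-2 = 0
  a_3 = -2·0 + -2·2 = -4
  a_4 = -2·-4 + -2·0 = 8
  a_5 = -2·8 + -2·-4 = -8
  a_6 = -2·-8 + -2·8 = 0
  a_7 = -2·0 + -2·-8 = 16
  a_8 = -2·16 + -2·0 = -32
  a_9 = -2·-32 + -2·16 = 32

-2,-2 ; 32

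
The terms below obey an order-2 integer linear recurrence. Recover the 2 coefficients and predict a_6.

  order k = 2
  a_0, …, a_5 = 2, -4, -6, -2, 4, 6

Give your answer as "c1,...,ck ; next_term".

1,-1 ; 2

  a_2 = 1·-4 + -1·2 = -6
  a_3 = 1·-6 + -1·-4 = -2
  a_4 = 1·-2 + -1·-6 = 4
  a_5 = 1·4 + -1·-2 = 6
  a_6 = 1·6 + -1·4 = 2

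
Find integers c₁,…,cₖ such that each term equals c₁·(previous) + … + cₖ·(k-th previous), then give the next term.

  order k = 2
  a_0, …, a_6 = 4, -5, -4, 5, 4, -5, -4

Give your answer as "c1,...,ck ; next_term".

  a_2 = 0·-5 + -1·4 = -4
  a_3 = 0·-4 + -1·-5 = 5
  a_4 = 0·5 + -1·-4 = 4
  a_5 = 0·4 + -1·5 = -5
  a_6 = 0·-5 + -1·4 = -4
  a_7 = 0·-4 + -1·-5 = 5

0,-1 ; 5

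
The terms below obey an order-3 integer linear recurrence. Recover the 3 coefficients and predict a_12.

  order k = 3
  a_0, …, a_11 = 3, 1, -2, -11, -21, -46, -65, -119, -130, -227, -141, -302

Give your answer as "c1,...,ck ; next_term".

1,3,-4 ; 183

  a_3 = 1·-2 + 3·1 + -4·3 = -11
  a_4 = 1·-11 + 3·-2 + -4·1 = -21
  a_5 = 1·-21 + 3·-11 + -4·-2 = -46
  a_6 = 1·-46 + 3·-21 + -4·-11 = -65
  a_7 = 1·-65 + 3·-46 + -4·-21 = -119
  a_8 = 1·-119 + 3·-65 + -4·-46 = -130
  a_9 = 1·-130 + 3·-119 + -4·-65 = -227
  a_10 = 1·-227 + 3·-130 + -4·-119 = -141
  a_11 = 1·-141 + 3·-227 + -4·-130 = -302
  a_12 = 1·-302 + 3·-141 + -4·-227 = 183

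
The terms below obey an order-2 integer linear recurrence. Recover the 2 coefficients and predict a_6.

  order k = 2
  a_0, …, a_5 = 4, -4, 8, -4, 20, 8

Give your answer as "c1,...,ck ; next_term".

1,3 ; 68

  a_2 = 1·-4 + 3·4 = 8
  a_3 = 1·8 + 3·-4 = -4
  a_4 = 1·-4 + 3·8 = 20
  a_5 = 1·20 + 3·-4 = 8
  a_6 = 1·8 + 3·20 = 68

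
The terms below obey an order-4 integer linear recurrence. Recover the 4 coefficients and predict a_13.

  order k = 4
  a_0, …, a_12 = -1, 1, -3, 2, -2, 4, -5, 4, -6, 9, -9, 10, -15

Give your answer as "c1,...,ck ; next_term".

0,0,-1,1 ; 18

  a_4 = 0·2 + 0·-3 + -1·1 + 1·-1 = -2
  a_5 = 0·-2 + 0·2 + -1·-3 + 1·1 = 4
  a_6 = 0·4 + 0·-2 + -1·2 + 1·-3 = -5
  a_7 = 0·-5 + 0·4 + -1·-2 + 1·2 = 4
  a_8 = 0·4 + 0·-5 + -1·4 + 1·-2 = -6
  a_9 = 0·-6 + 0·4 + -1·-5 + 1·4 = 9
  a_10 = 0·9 + 0·-6 + -1·4 + 1·-5 = -9
  a_11 = 0·-9 + 0·9 + -1·-6 + 1·4 = 10
  a_12 = 0·10 + 0·-9 + -1·9 + 1·-6 = -15
  a_13 = 0·-15 + 0·10 + -1·-9 + 1·9 = 18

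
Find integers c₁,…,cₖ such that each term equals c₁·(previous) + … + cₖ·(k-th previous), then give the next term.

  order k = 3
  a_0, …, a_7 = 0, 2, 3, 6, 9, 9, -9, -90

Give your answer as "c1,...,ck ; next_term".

  a_3 = 4·3 + -3·2 + -3·0 = 6
  a_4 = 4·6 + -3·3 + -3·2 = 9
  a_5 = 4·9 + -3·6 + -3·3 = 9
  a_6 = 4·9 + -3·9 + -3·6 = -9
  a_7 = 4·-9 + -3·9 + -3·9 = -90
  a_8 = 4·-90 + -3·-9 + -3·9 = -360

4,-3,-3 ; -360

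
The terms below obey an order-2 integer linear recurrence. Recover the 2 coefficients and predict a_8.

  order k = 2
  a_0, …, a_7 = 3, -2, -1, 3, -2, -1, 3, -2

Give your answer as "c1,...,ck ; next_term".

  a_2 = -1·-2 + -1·3 = -1
  a_3 = -1·-1 + -1·-2 = 3
  a_4 = -1·3 + -1·-1 = -2
  a_5 = -1·-2 + -1·3 = -1
  a_6 = -1·-1 + -1·-2 = 3
  a_7 = -1·3 + -1·-1 = -2
  a_8 = -1·-2 + -1·3 = -1

-1,-1 ; -1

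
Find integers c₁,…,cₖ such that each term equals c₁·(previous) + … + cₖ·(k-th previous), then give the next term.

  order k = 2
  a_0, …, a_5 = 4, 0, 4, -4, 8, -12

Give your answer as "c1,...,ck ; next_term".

-1,1 ; 20

  a_2 = -1·0 + 1·4 = 4
  a_3 = -1·4 + 1·0 = -4
  a_4 = -1·-4 + 1·4 = 8
  a_5 = -1·8 + 1·-4 = -12
  a_6 = -1·-12 + 1·8 = 20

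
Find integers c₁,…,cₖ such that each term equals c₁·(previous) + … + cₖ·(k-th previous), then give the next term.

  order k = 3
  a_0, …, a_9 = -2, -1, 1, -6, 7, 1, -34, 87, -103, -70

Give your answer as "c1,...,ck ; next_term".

-2,-2,3 ; 607

  a_3 = -2·1 + -2·-1 + 3·-2 = -6
  a_4 = -2·-6 + -2·1 + 3·-1 = 7
  a_5 = -2·7 + -2·-6 + 3·1 = 1
  a_6 = -2·1 + -2·7 + 3·-6 = -34
  a_7 = -2·-34 + -2·1 + 3·7 = 87
  a_8 = -2·87 + -2·-34 + 3·1 = -103
  a_9 = -2·-103 + -2·87 + 3·-34 = -70
  a_10 = -2·-70 + -2·-103 + 3·87 = 607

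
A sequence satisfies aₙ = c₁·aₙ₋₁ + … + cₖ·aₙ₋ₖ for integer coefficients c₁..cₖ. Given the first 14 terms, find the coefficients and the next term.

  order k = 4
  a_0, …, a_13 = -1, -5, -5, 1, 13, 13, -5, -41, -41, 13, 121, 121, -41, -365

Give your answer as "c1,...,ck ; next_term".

1,0,-3,3 ; -365

  a_4 = 1·1 + 0·-5 + -3·-5 + 3·-1 = 13
  a_5 = 1·13 + 0·1 + -3·-5 + 3·-5 = 13
  a_6 = 1·13 + 0·13 + -3·1 + 3·-5 = -5
  a_7 = 1·-5 + 0·13 + -3·13 + 3·1 = -41
  a_8 = 1·-41 + 0·-5 + -3·13 + 3·13 = -41
  a_9 = 1·-41 + 0·-41 + -3·-5 + 3·13 = 13
  a_10 = 1·13 + 0·-41 + -3·-41 + 3·-5 = 121
  a_11 = 1·121 + 0·13 + -3·-41 + 3·-41 = 121
  a_12 = 1·121 + 0·121 + -3·13 + 3·-41 = -41
  a_13 = 1·-41 + 0·121 + -3·121 + 3·13 = -365
  a_14 = 1·-365 + 0·-41 + -3·121 + 3·121 = -365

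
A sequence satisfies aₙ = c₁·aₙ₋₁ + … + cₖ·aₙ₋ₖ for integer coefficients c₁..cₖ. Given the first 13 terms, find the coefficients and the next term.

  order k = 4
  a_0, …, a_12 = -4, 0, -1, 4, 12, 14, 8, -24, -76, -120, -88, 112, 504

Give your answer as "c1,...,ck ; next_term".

  a_4 = 1·4 + 0·-1 + -2·0 + -2·-4 = 12
  a_5 = 1·12 + 0·4 + -2·-1 + -2·0 = 14
  a_6 = 1·14 + 0·12 + -2·4 + -2·-1 = 8
  a_7 = 1·8 + 0·14 + -2·12 + -2·4 = -24
  a_8 = 1·-24 + 0·8 + -2·14 + -2·12 = -76
  a_9 = 1·-76 + 0·-24 + -2·8 + -2·14 = -120
  a_10 = 1·-120 + 0·-76 + -2·-24 + -2·8 = -88
  a_11 = 1·-88 + 0·-120 + -2·-76 + -2·-24 = 112
  a_12 = 1·112 + 0·-88 + -2·-120 + -2·-76 = 504
  a_13 = 1·504 + 0·112 + -2·-88 + -2·-120 = 920

1,0,-2,-2 ; 920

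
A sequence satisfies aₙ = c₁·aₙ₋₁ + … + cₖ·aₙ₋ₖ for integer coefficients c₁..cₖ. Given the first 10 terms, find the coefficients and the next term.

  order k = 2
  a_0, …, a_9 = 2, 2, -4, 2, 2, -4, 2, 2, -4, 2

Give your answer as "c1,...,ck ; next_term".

-1,-1 ; 2

  a_2 = -1·2 + -1·2 = -4
  a_3 = -1·-4 + -1·2 = 2
  a_4 = -1·2 + -1·-4 = 2
  a_5 = -1·2 + -1·2 = -4
  a_6 = -1·-4 + -1·2 = 2
  a_7 = -1·2 + -1·-4 = 2
  a_8 = -1·2 + -1·2 = -4
  a_9 = -1·-4 + -1·2 = 2
  a_10 = -1·2 + -1·-4 = 2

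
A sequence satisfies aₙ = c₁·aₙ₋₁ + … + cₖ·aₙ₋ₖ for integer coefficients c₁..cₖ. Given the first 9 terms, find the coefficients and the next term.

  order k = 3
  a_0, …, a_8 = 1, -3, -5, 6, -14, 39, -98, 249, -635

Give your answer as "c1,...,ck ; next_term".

-2,1,-1 ; 1617

  a_3 = -2·-5 + 1·-3 + -1·1 = 6
  a_4 = -2·6 + 1·-5 + -1·-3 = -14
  a_5 = -2·-14 + 1·6 + -1·-5 = 39
  a_6 = -2·39 + 1·-14 + -1·6 = -98
  a_7 = -2·-98 + 1·39 + -1·-14 = 249
  a_8 = -2·249 + 1·-98 + -1·39 = -635
  a_9 = -2·-635 + 1·249 + -1·-98 = 1617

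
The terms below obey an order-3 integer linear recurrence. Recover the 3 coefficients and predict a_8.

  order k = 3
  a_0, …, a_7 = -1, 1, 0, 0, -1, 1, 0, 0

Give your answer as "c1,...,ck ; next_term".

-1,-1,-1 ; -1

  a_3 = -1·0 + -1·1 + -1·-1 = 0
  a_4 = -1·0 + -1·0 + -1·1 = -1
  a_5 = -1·-1 + -1·0 + -1·0 = 1
  a_6 = -1·1 + -1·-1 + -1·0 = 0
  a_7 = -1·0 + -1·1 + -1·-1 = 0
  a_8 = -1·0 + -1·0 + -1·1 = -1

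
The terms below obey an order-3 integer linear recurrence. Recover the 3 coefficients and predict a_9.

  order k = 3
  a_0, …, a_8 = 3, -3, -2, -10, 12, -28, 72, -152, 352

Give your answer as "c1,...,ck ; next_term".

  a_3 = -1·-2 + 2·-3 + -2·3 = -10
  a_4 = -1·-10 + 2·-2 + -2·-3 = 12
  a_5 = -1·12 + 2·-10 + -2·-2 = -28
  a_6 = -1·-28 + 2·12 + -2·-10 = 72
  a_7 = -1·72 + 2·-28 + -2·12 = -152
  a_8 = -1·-152 + 2·72 + -2·-28 = 352
  a_9 = -1·352 + 2·-152 + -2·72 = -800

-1,2,-2 ; -800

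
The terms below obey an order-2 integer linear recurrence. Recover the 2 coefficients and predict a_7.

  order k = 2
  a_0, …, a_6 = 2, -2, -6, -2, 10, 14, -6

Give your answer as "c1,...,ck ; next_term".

1,-2 ; -34

  a_2 = 1·-2 + -2·2 = -6
  a_3 = 1·-6 + -2·-2 = -2
  a_4 = 1·-2 + -2·-6 = 10
  a_5 = 1·10 + -2·-2 = 14
  a_6 = 1·14 + -2·10 = -6
  a_7 = 1·-6 + -2·14 = -34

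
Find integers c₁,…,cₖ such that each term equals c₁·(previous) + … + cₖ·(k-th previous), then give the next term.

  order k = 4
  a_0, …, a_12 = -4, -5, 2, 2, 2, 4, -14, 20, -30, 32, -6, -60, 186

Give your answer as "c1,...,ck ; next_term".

  a_4 = -2·2 + -1·2 + 0·-5 + -2·-4 = 2
  a_5 = -2·2 + -1·2 + 0·2 + -2·-5 = 4
  a_6 = -2·4 + -1·2 + 0·2 + -2·2 = -14
  a_7 = -2·-14 + -1·4 + 0·2 + -2·2 = 20
  a_8 = -2·20 + -1·-14 + 0·4 + -2·2 = -30
  a_9 = -2·-30 + -1·20 + 0·-14 + -2·4 = 32
  a_10 = -2·32 + -1·-30 + 0·20 + -2·-14 = -6
  a_11 = -2·-6 + -1·32 + 0·-30 + -2·20 = -60
  a_12 = -2·-60 + -1·-6 + 0·32 + -2·-30 = 186
  a_13 = -2·186 + -1·-60 + 0·-6 + -2·32 = -376

-2,-1,0,-2 ; -376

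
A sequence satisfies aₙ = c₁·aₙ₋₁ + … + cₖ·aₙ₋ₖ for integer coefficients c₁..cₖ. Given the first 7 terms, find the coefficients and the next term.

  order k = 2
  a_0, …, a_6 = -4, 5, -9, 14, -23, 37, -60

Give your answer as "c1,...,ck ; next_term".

  a_2 = -1·5 + 1·-4 = -9
  a_3 = -1·-9 + 1·5 = 14
  a_4 = -1·14 + 1·-9 = -23
  a_5 = -1·-23 + 1·14 = 37
  a_6 = -1·37 + 1·-23 = -60
  a_7 = -1·-60 + 1·37 = 97

-1,1 ; 97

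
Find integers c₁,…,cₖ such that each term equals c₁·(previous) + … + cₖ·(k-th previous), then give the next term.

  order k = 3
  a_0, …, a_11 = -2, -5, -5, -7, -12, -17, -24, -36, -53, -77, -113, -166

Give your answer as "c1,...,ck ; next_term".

  a_3 = 1·-5 + 0·-5 + 1·-2 = -7
  a_4 = 1·-7 + 0·-5 + 1·-5 = -12
  a_5 = 1·-12 + 0·-7 + 1·-5 = -17
  a_6 = 1·-17 + 0·-12 + 1·-7 = -24
  a_7 = 1·-24 + 0·-17 + 1·-12 = -36
  a_8 = 1·-36 + 0·-24 + 1·-17 = -53
  a_9 = 1·-53 + 0·-36 + 1·-24 = -77
  a_10 = 1·-77 + 0·-53 + 1·-36 = -113
  a_11 = 1·-113 + 0·-77 + 1·-53 = -166
  a_12 = 1·-166 + 0·-113 + 1·-77 = -243

1,0,1 ; -243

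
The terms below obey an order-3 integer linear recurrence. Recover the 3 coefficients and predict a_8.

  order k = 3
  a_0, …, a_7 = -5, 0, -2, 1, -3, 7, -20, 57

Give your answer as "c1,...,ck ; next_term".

-3,0,1 ; -164

  a_3 = -3·-2 + 0·0 + 1·-5 = 1
  a_4 = -3·1 + 0·-2 + 1·0 = -3
  a_5 = -3·-3 + 0·1 + 1·-2 = 7
  a_6 = -3·7 + 0·-3 + 1·1 = -20
  a_7 = -3·-20 + 0·7 + 1·-3 = 57
  a_8 = -3·57 + 0·-20 + 1·7 = -164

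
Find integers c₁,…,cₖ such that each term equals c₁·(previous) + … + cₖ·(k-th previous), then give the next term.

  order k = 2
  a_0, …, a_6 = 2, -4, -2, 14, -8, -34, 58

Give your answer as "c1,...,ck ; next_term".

-1,-3 ; 44

  a_2 = -1·-4 + -3·2 = -2
  a_3 = -1·-2 + -3·-4 = 14
  a_4 = -1·14 + -3·-2 = -8
  a_5 = -1·-8 + -3·14 = -34
  a_6 = -1·-34 + -3·-8 = 58
  a_7 = -1·58 + -3·-34 = 44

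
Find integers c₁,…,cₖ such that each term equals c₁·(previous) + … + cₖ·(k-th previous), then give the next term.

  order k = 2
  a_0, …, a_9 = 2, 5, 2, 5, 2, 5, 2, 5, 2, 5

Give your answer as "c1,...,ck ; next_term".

0,1 ; 2

  a_2 = 0·5 + 1·2 = 2
  a_3 = 0·2 + 1·5 = 5
  a_4 = 0·5 + 1·2 = 2
  a_5 = 0·2 + 1·5 = 5
  a_6 = 0·5 + 1·2 = 2
  a_7 = 0·2 + 1·5 = 5
  a_8 = 0·5 + 1·2 = 2
  a_9 = 0·2 + 1·5 = 5
  a_10 = 0·5 + 1·2 = 2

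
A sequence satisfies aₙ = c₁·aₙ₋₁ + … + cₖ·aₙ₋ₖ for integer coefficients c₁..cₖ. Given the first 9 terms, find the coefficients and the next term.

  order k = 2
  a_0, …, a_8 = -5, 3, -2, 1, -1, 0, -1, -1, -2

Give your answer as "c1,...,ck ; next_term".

1,1 ; -3

  a_2 = 1·3 + 1·-5 = -2
  a_3 = 1·-2 + 1·3 = 1
  a_4 = 1·1 + 1·-2 = -1
  a_5 = 1·-1 + 1·1 = 0
  a_6 = 1·0 + 1·-1 = -1
  a_7 = 1·-1 + 1·0 = -1
  a_8 = 1·-1 + 1·-1 = -2
  a_9 = 1·-2 + 1·-1 = -3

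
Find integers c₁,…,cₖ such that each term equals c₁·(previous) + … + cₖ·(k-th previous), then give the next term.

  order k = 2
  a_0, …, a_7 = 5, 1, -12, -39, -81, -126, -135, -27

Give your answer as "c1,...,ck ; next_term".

3,-3 ; 324

  a_2 = 3·1 + -3·5 = -12
  a_3 = 3·-12 + -3·1 = -39
  a_4 = 3·-39 + -3·-12 = -81
  a_5 = 3·-81 + -3·-39 = -126
  a_6 = 3·-126 + -3·-81 = -135
  a_7 = 3·-135 + -3·-126 = -27
  a_8 = 3·-27 + -3·-135 = 324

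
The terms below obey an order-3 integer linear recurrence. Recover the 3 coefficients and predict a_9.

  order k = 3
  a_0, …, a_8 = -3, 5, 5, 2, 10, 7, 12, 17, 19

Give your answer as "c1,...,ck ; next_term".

0,1,1 ; 29

  a_3 = 0·5 + 1·5 + 1·-3 = 2
  a_4 = 0·2 + 1·5 + 1·5 = 10
  a_5 = 0·10 + 1·2 + 1·5 = 7
  a_6 = 0·7 + 1·10 + 1·2 = 12
  a_7 = 0·12 + 1·7 + 1·10 = 17
  a_8 = 0·17 + 1·12 + 1·7 = 19
  a_9 = 0·19 + 1·17 + 1·12 = 29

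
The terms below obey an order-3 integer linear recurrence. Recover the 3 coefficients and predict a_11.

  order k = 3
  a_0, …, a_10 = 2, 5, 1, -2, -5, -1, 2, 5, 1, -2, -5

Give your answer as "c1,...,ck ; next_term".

0,0,-1 ; -1

  a_3 = 0·1 + 0·5 + -1·2 = -2
  a_4 = 0·-2 + 0·1 + -1·5 = -5
  a_5 = 0·-5 + 0·-2 + -1·1 = -1
  a_6 = 0·-1 + 0·-5 + -1·-2 = 2
  a_7 = 0·2 + 0·-1 + -1·-5 = 5
  a_8 = 0·5 + 0·2 + -1·-1 = 1
  a_9 = 0·1 + 0·5 + -1·2 = -2
  a_10 = 0·-2 + 0·1 + -1·5 = -5
  a_11 = 0·-5 + 0·-2 + -1·1 = -1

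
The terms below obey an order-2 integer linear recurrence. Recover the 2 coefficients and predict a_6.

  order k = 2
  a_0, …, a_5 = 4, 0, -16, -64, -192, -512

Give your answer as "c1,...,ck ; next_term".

  a_2 = 4·0 + -4·4 = -16
  a_3 = 4·-16 + -4·0 = -64
  a_4 = 4·-64 + -4·-16 = -192
  a_5 = 4·-192 + -4·-64 = -512
  a_6 = 4·-512 + -4·-192 = -1280

4,-4 ; -1280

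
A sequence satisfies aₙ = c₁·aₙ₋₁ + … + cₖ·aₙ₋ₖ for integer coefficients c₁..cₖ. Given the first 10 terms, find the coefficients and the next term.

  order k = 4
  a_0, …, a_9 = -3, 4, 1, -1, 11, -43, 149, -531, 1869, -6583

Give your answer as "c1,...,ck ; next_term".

  a_4 = -3·-1 + 2·1 + 0·4 + -2·-3 = 11
  a_5 = -3·11 + 2·-1 + 0·1 + -2·4 = -43
  a_6 = -3·-43 + 2·11 + 0·-1 + -2·1 = 149
  a_7 = -3·149 + 2·-43 + 0·11 + -2·-1 = -531
  a_8 = -3·-531 + 2·149 + 0·-43 + -2·11 = 1869
  a_9 = -3·1869 + 2·-531 + 0·149 + -2·-43 = -6583
  a_10 = -3·-6583 + 2·1869 + 0·-531 + -2·149 = 23189

-3,2,0,-2 ; 23189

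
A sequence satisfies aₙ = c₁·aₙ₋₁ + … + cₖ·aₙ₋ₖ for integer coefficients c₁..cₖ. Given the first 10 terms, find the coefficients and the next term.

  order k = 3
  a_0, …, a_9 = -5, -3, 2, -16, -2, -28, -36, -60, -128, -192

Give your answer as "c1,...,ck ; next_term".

0,2,2 ; -376

  a_3 = 0·2 + 2·-3 + 2·-5 = -16
  a_4 = 0·-16 + 2·2 + 2·-3 = -2
  a_5 = 0·-2 + 2·-16 + 2·2 = -28
  a_6 = 0·-28 + 2·-2 + 2·-16 = -36
  a_7 = 0·-36 + 2·-28 + 2·-2 = -60
  a_8 = 0·-60 + 2·-36 + 2·-28 = -128
  a_9 = 0·-128 + 2·-60 + 2·-36 = -192
  a_10 = 0·-192 + 2·-128 + 2·-60 = -376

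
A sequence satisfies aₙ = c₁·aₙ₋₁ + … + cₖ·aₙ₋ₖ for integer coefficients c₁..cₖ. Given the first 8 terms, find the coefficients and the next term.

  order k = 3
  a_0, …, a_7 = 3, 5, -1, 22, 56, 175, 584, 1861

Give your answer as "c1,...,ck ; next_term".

  a_3 = 2·-1 + 3·5 + 3·3 = 22
  a_4 = 2·22 + 3·-1 + 3·5 = 56
  a_5 = 2·56 + 3·22 + 3·-1 = 175
  a_6 = 2·175 + 3·56 + 3·22 = 584
  a_7 = 2·584 + 3·175 + 3·56 = 1861
  a_8 = 2·1861 + 3·584 + 3·175 = 5999

2,3,3 ; 5999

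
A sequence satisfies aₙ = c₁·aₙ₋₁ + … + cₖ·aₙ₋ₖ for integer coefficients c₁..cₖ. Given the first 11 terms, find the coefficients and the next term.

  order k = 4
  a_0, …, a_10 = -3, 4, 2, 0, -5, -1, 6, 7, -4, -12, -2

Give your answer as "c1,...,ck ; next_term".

  a_4 = 1·0 + -1·2 + 0·4 + 1·-3 = -5
  a_5 = 1·-5 + -1·0 + 0·2 + 1·4 = -1
  a_6 = 1·-1 + -1·-5 + 0·0 + 1·2 = 6
  a_7 = 1·6 + -1·-1 + 0·-5 + 1·0 = 7
  a_8 = 1·7 + -1·6 + 0·-1 + 1·-5 = -4
  a_9 = 1·-4 + -1·7 + 0·6 + 1·-1 = -12
  a_10 = 1·-12 + -1·-4 + 0·7 + 1·6 = -2
  a_11 = 1·-2 + -1·-12 + 0·-4 + 1·7 = 17

1,-1,0,1 ; 17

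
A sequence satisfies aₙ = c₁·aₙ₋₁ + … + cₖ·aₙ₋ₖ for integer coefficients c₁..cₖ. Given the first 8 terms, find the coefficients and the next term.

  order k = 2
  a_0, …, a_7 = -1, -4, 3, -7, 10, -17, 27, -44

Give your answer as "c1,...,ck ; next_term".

-1,1 ; 71

  a_2 = -1·-4 + 1·-1 = 3
  a_3 = -1·3 + 1·-4 = -7
  a_4 = -1·-7 + 1·3 = 10
  a_5 = -1·10 + 1·-7 = -17
  a_6 = -1·-17 + 1·10 = 27
  a_7 = -1·27 + 1·-17 = -44
  a_8 = -1·-44 + 1·27 = 71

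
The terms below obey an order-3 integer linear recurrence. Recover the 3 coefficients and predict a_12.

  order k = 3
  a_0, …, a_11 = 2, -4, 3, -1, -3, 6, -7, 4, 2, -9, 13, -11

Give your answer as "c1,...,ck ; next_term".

-1,0,1 ; 2

  a_3 = -1·3 + 0·-4 + 1·2 = -1
  a_4 = -1·-1 + 0·3 + 1·-4 = -3
  a_5 = -1·-3 + 0·-1 + 1·3 = 6
  a_6 = -1·6 + 0·-3 + 1·-1 = -7
  a_7 = -1·-7 + 0·6 + 1·-3 = 4
  a_8 = -1·4 + 0·-7 + 1·6 = 2
  a_9 = -1·2 + 0·4 + 1·-7 = -9
  a_10 = -1·-9 + 0·2 + 1·4 = 13
  a_11 = -1·13 + 0·-9 + 1·2 = -11
  a_12 = -1·-11 + 0·13 + 1·-9 = 2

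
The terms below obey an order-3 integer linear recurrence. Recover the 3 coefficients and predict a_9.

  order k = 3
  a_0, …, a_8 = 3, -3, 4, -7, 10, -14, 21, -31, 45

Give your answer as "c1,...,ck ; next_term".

-1,0,-1 ; -66

  a_3 = -1·4 + 0·-3 + -1·3 = -7
  a_4 = -1·-7 + 0·4 + -1·-3 = 10
  a_5 = -1·10 + 0·-7 + -1·4 = -14
  a_6 = -1·-14 + 0·10 + -1·-7 = 21
  a_7 = -1·21 + 0·-14 + -1·10 = -31
  a_8 = -1·-31 + 0·21 + -1·-14 = 45
  a_9 = -1·45 + 0·-31 + -1·21 = -66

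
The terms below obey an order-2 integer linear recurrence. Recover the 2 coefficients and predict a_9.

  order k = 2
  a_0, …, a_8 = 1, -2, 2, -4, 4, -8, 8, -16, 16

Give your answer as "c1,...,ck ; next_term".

  a_2 = 0·-2 + 2·1 = 2
  a_3 = 0·2 + 2·-2 = -4
  a_4 = 0·-4 + 2·2 = 4
  a_5 = 0·4 + 2·-4 = -8
  a_6 = 0·-8 + 2·4 = 8
  a_7 = 0·8 + 2·-8 = -16
  a_8 = 0·-16 + 2·8 = 16
  a_9 = 0·16 + 2·-16 = -32

0,2 ; -32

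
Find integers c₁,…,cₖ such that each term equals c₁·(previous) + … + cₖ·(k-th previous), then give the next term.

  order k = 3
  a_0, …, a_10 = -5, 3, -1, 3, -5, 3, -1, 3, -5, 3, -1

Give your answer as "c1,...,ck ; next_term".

  a_3 = -1·-1 + -1·3 + -1·-5 = 3
  a_4 = -1·3 + -1·-1 + -1·3 = -5
  a_5 = -1·-5 + -1·3 + -1·-1 = 3
  a_6 = -1·3 + -1·-5 + -1·3 = -1
  a_7 = -1·-1 + -1·3 + -1·-5 = 3
  a_8 = -1·3 + -1·-1 + -1·3 = -5
  a_9 = -1·-5 + -1·3 + -1·-1 = 3
  a_10 = -1·3 + -1·-5 + -1·3 = -1
  a_11 = -1·-1 + -1·3 + -1·-5 = 3

-1,-1,-1 ; 3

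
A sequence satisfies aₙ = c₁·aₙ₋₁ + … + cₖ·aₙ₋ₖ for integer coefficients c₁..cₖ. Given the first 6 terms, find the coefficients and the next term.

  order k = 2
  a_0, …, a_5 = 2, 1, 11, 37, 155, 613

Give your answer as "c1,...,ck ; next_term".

  a_2 = 3·1 + 4·2 = 11
  a_3 = 3·11 + 4·1 = 37
  a_4 = 3·37 + 4·11 = 155
  a_5 = 3·155 + 4·37 = 613
  a_6 = 3·613 + 4·155 = 2459

3,4 ; 2459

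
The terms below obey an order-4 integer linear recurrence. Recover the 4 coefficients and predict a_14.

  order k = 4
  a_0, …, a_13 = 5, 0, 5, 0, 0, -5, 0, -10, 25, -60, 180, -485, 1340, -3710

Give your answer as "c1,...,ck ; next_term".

  a_4 = -2·0 + 2·5 + -1·0 + -2·5 = 0
  a_5 = -2·0 + 2·0 + -1·5 + -2·0 = -5
  a_6 = -2·-5 + 2·0 + -1·0 + -2·5 = 0
  a_7 = -2·0 + 2·-5 + -1·0 + -2·0 = -10
  a_8 = -2·-10 + 2·0 + -1·-5 + -2·0 = 25
  a_9 = -2·25 + 2·-10 + -1·0 + -2·-5 = -60
  a_10 = -2·-60 + 2·25 + -1·-10 + -2·0 = 180
  a_11 = -2·180 + 2·-60 + -1·25 + -2·-10 = -485
  a_12 = -2·-485 + 2·180 + -1·-60 + -2·25 = 1340
  a_13 = -2·1340 + 2·-485 + -1·180 + -2·-60 = -3710
  a_14 = -2·-3710 + 2·1340 + -1·-485 + -2·180 = 10225

-2,2,-1,-2 ; 10225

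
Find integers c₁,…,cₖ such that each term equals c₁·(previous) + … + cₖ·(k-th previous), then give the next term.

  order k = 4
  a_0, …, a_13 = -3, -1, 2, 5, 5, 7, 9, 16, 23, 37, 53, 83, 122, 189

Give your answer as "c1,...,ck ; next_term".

1,1,-1,1 ; 281

  a_4 = 1·5 + 1·2 + -1·-1 + 1·-3 = 5
  a_5 = 1·5 + 1·5 + -1·2 + 1·-1 = 7
  a_6 = 1·7 + 1·5 + -1·5 + 1·2 = 9
  a_7 = 1·9 + 1·7 + -1·5 + 1·5 = 16
  a_8 = 1·16 + 1·9 + -1·7 + 1·5 = 23
  a_9 = 1·23 + 1·16 + -1·9 + 1·7 = 37
  a_10 = 1·37 + 1·23 + -1·16 + 1·9 = 53
  a_11 = 1·53 + 1·37 + -1·23 + 1·16 = 83
  a_12 = 1·83 + 1·53 + -1·37 + 1·23 = 122
  a_13 = 1·122 + 1·83 + -1·53 + 1·37 = 189
  a_14 = 1·189 + 1·122 + -1·83 + 1·53 = 281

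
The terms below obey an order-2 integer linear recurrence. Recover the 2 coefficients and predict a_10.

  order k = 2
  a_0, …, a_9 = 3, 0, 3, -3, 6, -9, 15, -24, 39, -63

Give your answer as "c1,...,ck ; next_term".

  a_2 = -1·0 + 1·3 = 3
  a_3 = -1·3 + 1·0 = -3
  a_4 = -1·-3 + 1·3 = 6
  a_5 = -1·6 + 1·-3 = -9
  a_6 = -1·-9 + 1·6 = 15
  a_7 = -1·15 + 1·-9 = -24
  a_8 = -1·-24 + 1·15 = 39
  a_9 = -1·39 + 1·-24 = -63
  a_10 = -1·-63 + 1·39 = 102

-1,1 ; 102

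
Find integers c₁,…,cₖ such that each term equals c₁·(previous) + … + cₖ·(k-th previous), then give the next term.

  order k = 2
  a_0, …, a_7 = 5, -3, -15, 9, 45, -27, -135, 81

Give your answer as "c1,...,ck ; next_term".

  a_2 = 0·-3 + -3·5 = -15
  a_3 = 0·-15 + -3·-3 = 9
  a_4 = 0·9 + -3·-15 = 45
  a_5 = 0·45 + -3·9 = -27
  a_6 = 0·-27 + -3·45 = -135
  a_7 = 0·-135 + -3·-27 = 81
  a_8 = 0·81 + -3·-135 = 405

0,-3 ; 405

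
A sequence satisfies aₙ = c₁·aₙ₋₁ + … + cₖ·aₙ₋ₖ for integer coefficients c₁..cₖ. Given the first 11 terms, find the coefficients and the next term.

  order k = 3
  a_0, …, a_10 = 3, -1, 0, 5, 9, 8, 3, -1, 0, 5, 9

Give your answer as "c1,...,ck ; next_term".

2,-2,1 ; 8

  a_3 = 2·0 + -2·-1 + 1·3 = 5
  a_4 = 2·5 + -2·0 + 1·-1 = 9
  a_5 = 2·9 + -2·5 + 1·0 = 8
  a_6 = 2·8 + -2·9 + 1·5 = 3
  a_7 = 2·3 + -2·8 + 1·9 = -1
  a_8 = 2·-1 + -2·3 + 1·8 = 0
  a_9 = 2·0 + -2·-1 + 1·3 = 5
  a_10 = 2·5 + -2·0 + 1·-1 = 9
  a_11 = 2·9 + -2·5 + 1·0 = 8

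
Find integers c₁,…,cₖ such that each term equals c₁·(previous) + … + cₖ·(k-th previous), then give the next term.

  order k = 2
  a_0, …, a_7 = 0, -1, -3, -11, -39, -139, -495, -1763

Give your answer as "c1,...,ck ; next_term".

  a_2 = 3·-1 + 2·0 = -3
  a_3 = 3·-3 + 2·-1 = -11
  a_4 = 3·-11 + 2·-3 = -39
  a_5 = 3·-39 + 2·-11 = -139
  a_6 = 3·-139 + 2·-39 = -495
  a_7 = 3·-495 + 2·-139 = -1763
  a_8 = 3·-1763 + 2·-495 = -6279

3,2 ; -6279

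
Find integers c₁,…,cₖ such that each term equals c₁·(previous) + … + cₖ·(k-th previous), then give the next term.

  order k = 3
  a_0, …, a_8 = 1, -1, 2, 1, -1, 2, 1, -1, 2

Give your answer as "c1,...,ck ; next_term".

0,0,1 ; 1

  a_3 = 0·2 + 0·-1 + 1·1 = 1
  a_4 = 0·1 + 0·2 + 1·-1 = -1
  a_5 = 0·-1 + 0·1 + 1·2 = 2
  a_6 = 0·2 + 0·-1 + 1·1 = 1
  a_7 = 0·1 + 0·2 + 1·-1 = -1
  a_8 = 0·-1 + 0·1 + 1·2 = 2
  a_9 = 0·2 + 0·-1 + 1·1 = 1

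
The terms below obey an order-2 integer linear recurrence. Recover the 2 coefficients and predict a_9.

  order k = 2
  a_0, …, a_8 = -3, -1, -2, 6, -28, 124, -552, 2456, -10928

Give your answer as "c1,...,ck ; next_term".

  a_2 = -4·-1 + 2·-3 = -2
  a_3 = -4·-2 + 2·-1 = 6
  a_4 = -4·6 + 2·-2 = -28
  a_5 = -4·-28 + 2·6 = 124
  a_6 = -4·124 + 2·-28 = -552
  a_7 = -4·-552 + 2·124 = 2456
  a_8 = -4·2456 + 2·-552 = -10928
  a_9 = -4·-10928 + 2·2456 = 48624

-4,2 ; 48624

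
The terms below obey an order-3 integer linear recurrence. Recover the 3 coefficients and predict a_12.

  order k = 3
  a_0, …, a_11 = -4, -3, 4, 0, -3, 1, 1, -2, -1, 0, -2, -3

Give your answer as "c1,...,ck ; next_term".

  a_3 = 1·4 + 0·-3 + 1·-4 = 0
  a_4 = 1·0 + 0·4 + 1·-3 = -3
  a_5 = 1·-3 + 0·0 + 1·4 = 1
  a_6 = 1·1 + 0·-3 + 1·0 = 1
  a_7 = 1·1 + 0·1 + 1·-3 = -2
  a_8 = 1·-2 + 0·1 + 1·1 = -1
  a_9 = 1·-1 + 0·-2 + 1·1 = 0
  a_10 = 1·0 + 0·-1 + 1·-2 = -2
  a_11 = 1·-2 + 0·0 + 1·-1 = -3
  a_12 = 1·-3 + 0·-2 + 1·0 = -3

1,0,1 ; -3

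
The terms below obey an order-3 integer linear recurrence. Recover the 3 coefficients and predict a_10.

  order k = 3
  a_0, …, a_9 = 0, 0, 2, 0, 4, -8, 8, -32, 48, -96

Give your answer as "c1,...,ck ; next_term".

0,2,-4 ; 224

  a_3 = 0·2 + 2·0 + -4·0 = 0
  a_4 = 0·0 + 2·2 + -4·0 = 4
  a_5 = 0·4 + 2·0 + -4·2 = -8
  a_6 = 0·-8 + 2·4 + -4·0 = 8
  a_7 = 0·8 + 2·-8 + -4·4 = -32
  a_8 = 0·-32 + 2·8 + -4·-8 = 48
  a_9 = 0·48 + 2·-32 + -4·8 = -96
  a_10 = 0·-96 + 2·48 + -4·-32 = 224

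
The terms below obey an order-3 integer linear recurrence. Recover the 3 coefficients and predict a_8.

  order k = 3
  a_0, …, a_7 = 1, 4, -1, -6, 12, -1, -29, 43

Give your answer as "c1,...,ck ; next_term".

-1,-2,1 ; 14

  a_3 = -1·-1 + -2·4 + 1·1 = -6
  a_4 = -1·-6 + -2·-1 + 1·4 = 12
  a_5 = -1·12 + -2·-6 + 1·-1 = -1
  a_6 = -1·-1 + -2·12 + 1·-6 = -29
  a_7 = -1·-29 + -2·-1 + 1·12 = 43
  a_8 = -1·43 + -2·-29 + 1·-1 = 14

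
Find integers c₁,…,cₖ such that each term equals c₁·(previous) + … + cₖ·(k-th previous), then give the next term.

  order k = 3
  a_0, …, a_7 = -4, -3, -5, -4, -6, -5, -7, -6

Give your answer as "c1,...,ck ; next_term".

  a_3 = 1·-5 + 1·-3 + -1·-4 = -4
  a_4 = 1·-4 + 1·-5 + -1·-3 = -6
  a_5 = 1·-6 + 1·-4 + -1·-5 = -5
  a_6 = 1·-5 + 1·-6 + -1·-4 = -7
  a_7 = 1·-7 + 1·-5 + -1·-6 = -6
  a_8 = 1·-6 + 1·-7 + -1·-5 = -8

1,1,-1 ; -8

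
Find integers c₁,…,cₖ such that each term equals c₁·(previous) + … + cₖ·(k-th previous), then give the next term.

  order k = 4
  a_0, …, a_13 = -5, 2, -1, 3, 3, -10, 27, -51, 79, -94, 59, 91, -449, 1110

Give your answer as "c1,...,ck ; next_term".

-2,0,2,-1 ; -2097

  a_4 = -2·3 + 0·-1 + 2·2 + -1·-5 = 3
  a_5 = -2·3 + 0·3 + 2·-1 + -1·2 = -10
  a_6 = -2·-10 + 0·3 + 2·3 + -1·-1 = 27
  a_7 = -2·27 + 0·-10 + 2·3 + -1·3 = -51
  a_8 = -2·-51 + 0·27 + 2·-10 + -1·3 = 79
  a_9 = -2·79 + 0·-51 + 2·27 + -1·-10 = -94
  a_10 = -2·-94 + 0·79 + 2·-51 + -1·27 = 59
  a_11 = -2·59 + 0·-94 + 2·79 + -1·-51 = 91
  a_12 = -2·91 + 0·59 + 2·-94 + -1·79 = -449
  a_13 = -2·-449 + 0·91 + 2·59 + -1·-94 = 1110
  a_14 = -2·1110 + 0·-449 + 2·91 + -1·59 = -2097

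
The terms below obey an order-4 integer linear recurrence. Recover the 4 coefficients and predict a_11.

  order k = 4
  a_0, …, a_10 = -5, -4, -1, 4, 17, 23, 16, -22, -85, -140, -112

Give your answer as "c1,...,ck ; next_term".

1,0,-2,-1 ; 80

  a_4 = 1·4 + 0·-1 + -2·-4 + -1·-5 = 17
  a_5 = 1·17 + 0·4 + -2·-1 + -1·-4 = 23
  a_6 = 1·23 + 0·17 + -2·4 + -1·-1 = 16
  a_7 = 1·16 + 0·23 + -2·17 + -1·4 = -22
  a_8 = 1·-22 + 0·16 + -2·23 + -1·17 = -85
  a_9 = 1·-85 + 0·-22 + -2·16 + -1·23 = -140
  a_10 = 1·-140 + 0·-85 + -2·-22 + -1·16 = -112
  a_11 = 1·-112 + 0·-140 + -2·-85 + -1·-22 = 80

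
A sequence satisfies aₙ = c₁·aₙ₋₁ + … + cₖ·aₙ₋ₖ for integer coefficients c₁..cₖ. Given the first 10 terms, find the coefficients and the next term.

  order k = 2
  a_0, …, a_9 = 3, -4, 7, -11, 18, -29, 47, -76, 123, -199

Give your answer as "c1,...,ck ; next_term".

  a_2 = -1·-4 + 1·3 = 7
  a_3 = -1·7 + 1·-4 = -11
  a_4 = -1·-11 + 1·7 = 18
  a_5 = -1·18 + 1·-11 = -29
  a_6 = -1·-29 + 1·18 = 47
  a_7 = -1·47 + 1·-29 = -76
  a_8 = -1·-76 + 1·47 = 123
  a_9 = -1·123 + 1·-76 = -199
  a_10 = -1·-199 + 1·123 = 322

-1,1 ; 322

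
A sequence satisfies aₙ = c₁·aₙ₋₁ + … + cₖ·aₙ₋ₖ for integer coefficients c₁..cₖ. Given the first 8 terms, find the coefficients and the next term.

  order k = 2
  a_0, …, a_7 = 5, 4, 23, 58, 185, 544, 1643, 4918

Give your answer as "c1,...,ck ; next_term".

2,3 ; 14765

  a_2 = 2·4 + 3·5 = 23
  a_3 = 2·23 + 3·4 = 58
  a_4 = 2·58 + 3·23 = 185
  a_5 = 2·185 + 3·58 = 544
  a_6 = 2·544 + 3·185 = 1643
  a_7 = 2·1643 + 3·544 = 4918
  a_8 = 2·4918 + 3·1643 = 14765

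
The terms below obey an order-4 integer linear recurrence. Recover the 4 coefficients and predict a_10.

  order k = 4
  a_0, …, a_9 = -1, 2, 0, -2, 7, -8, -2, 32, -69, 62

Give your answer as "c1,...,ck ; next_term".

-2,-2,2,1 ; 76

  a_4 = -2·-2 + -2·0 + 2·2 + 1·-1 = 7
  a_5 = -2·7 + -2·-2 + 2·0 + 1·2 = -8
  a_6 = -2·-8 + -2·7 + 2·-2 + 1·0 = -2
  a_7 = -2·-2 + -2·-8 + 2·7 + 1·-2 = 32
  a_8 = -2·32 + -2·-2 + 2·-8 + 1·7 = -69
  a_9 = -2·-69 + -2·32 + 2·-2 + 1·-8 = 62
  a_10 = -2·62 + -2·-69 + 2·32 + 1·-2 = 76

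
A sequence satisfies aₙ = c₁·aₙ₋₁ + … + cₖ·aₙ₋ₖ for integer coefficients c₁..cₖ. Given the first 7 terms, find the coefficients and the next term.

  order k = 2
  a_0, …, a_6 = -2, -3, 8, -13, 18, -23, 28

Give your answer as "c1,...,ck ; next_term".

  a_2 = -2·-3 + -1·-2 = 8
  a_3 = -2·8 + -1·-3 = -13
  a_4 = -2·-13 + -1·8 = 18
  a_5 = -2·18 + -1·-13 = -23
  a_6 = -2·-23 + -1·18 = 28
  a_7 = -2·28 + -1·-23 = -33

-2,-1 ; -33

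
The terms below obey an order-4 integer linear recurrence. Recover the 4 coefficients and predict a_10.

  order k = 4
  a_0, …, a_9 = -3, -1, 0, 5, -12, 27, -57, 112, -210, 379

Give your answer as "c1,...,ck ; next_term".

  a_4 = -3·5 + -2·0 + 0·-1 + -1·-3 = -12
  a_5 = -3·-12 + -2·5 + 0·0 + -1·-1 = 27
  a_6 = -3·27 + -2·-12 + 0·5 + -1·0 = -57
  a_7 = -3·-57 + -2·27 + 0·-12 + -1·5 = 112
  a_8 = -3·112 + -2·-57 + 0·27 + -1·-12 = -210
  a_9 = -3·-210 + -2·112 + 0·-57 + -1·27 = 379
  a_10 = -3·379 + -2·-210 + 0·112 + -1·-57 = -660

-3,-2,0,-1 ; -660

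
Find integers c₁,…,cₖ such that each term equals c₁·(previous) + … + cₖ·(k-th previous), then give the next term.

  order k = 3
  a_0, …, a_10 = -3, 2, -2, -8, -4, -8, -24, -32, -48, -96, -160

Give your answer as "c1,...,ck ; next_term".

1,0,2 ; -256

  a_3 = 1·-2 + 0·2 + 2·-3 = -8
  a_4 = 1·-8 + 0·-2 + 2·2 = -4
  a_5 = 1·-4 + 0·-8 + 2·-2 = -8
  a_6 = 1·-8 + 0·-4 + 2·-8 = -24
  a_7 = 1·-24 + 0·-8 + 2·-4 = -32
  a_8 = 1·-32 + 0·-24 + 2·-8 = -48
  a_9 = 1·-48 + 0·-32 + 2·-24 = -96
  a_10 = 1·-96 + 0·-48 + 2·-32 = -160
  a_11 = 1·-160 + 0·-96 + 2·-48 = -256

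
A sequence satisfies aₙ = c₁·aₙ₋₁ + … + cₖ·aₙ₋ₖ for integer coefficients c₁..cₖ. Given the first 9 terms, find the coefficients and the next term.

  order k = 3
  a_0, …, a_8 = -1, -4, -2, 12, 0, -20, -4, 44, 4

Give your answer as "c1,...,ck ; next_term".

-1,-2,-2 ; -84

  a_3 = -1·-2 + -2·-4 + -2·-1 = 12
  a_4 = -1·12 + -2·-2 + -2·-4 = 0
  a_5 = -1·0 + -2·12 + -2·-2 = -20
  a_6 = -1·-20 + -2·0 + -2·12 = -4
  a_7 = -1·-4 + -2·-20 + -2·0 = 44
  a_8 = -1·44 + -2·-4 + -2·-20 = 4
  a_9 = -1·4 + -2·44 + -2·-4 = -84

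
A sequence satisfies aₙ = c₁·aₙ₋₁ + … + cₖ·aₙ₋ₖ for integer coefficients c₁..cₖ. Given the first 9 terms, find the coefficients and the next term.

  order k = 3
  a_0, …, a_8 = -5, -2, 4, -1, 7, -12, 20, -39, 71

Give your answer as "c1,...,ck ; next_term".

-1,1,-1 ; -130

  a_3 = -1·4 + 1·-2 + -1·-5 = -1
  a_4 = -1·-1 + 1·4 + -1·-2 = 7
  a_5 = -1·7 + 1·-1 + -1·4 = -12
  a_6 = -1·-12 + 1·7 + -1·-1 = 20
  a_7 = -1·20 + 1·-12 + -1·7 = -39
  a_8 = -1·-39 + 1·20 + -1·-12 = 71
  a_9 = -1·71 + 1·-39 + -1·20 = -130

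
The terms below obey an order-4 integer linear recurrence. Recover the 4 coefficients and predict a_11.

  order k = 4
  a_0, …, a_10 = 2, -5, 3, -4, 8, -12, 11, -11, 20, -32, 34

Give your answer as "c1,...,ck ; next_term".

-1,-1,-1,1 ; -33

  a_4 = -1·-4 + -1·3 + -1·-5 + 1·2 = 8
  a_5 = -1·8 + -1·-4 + -1·3 + 1·-5 = -12
  a_6 = -1·-12 + -1·8 + -1·-4 + 1·3 = 11
  a_7 = -1·11 + -1·-12 + -1·8 + 1·-4 = -11
  a_8 = -1·-11 + -1·11 + -1·-12 + 1·8 = 20
  a_9 = -1·20 + -1·-11 + -1·11 + 1·-12 = -32
  a_10 = -1·-32 + -1·20 + -1·-11 + 1·11 = 34
  a_11 = -1·34 + -1·-32 + -1·20 + 1·-11 = -33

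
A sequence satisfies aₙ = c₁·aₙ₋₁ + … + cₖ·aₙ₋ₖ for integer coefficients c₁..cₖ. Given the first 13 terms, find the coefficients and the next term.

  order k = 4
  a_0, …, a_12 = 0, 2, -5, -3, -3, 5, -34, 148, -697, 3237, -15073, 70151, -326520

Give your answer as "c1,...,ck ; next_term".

  a_4 = -4·-3 + 3·-5 + 0·2 + 1·0 = -3
  a_5 = -4·-3 + 3·-3 + 0·-5 + 1·2 = 5
  a_6 = -4·5 + 3·-3 + 0·-3 + 1·-5 = -34
  a_7 = -4·-34 + 3·5 + 0·-3 + 1·-3 = 148
  a_8 = -4·148 + 3·-34 + 0·5 + 1·-3 = -697
  a_9 = -4·-697 + 3·148 + 0·-34 + 1·5 = 3237
  a_10 = -4·3237 + 3·-697 + 0·148 + 1·-34 = -15073
  a_11 = -4·-15073 + 3·3237 + 0·-697 + 1·148 = 70151
  a_12 = -4·70151 + 3·-15073 + 0·3237 + 1·-697 = -326520
  a_13 = -4·-326520 + 3·70151 + 0·-15073 + 1·3237 = 1519770

-4,3,0,1 ; 1519770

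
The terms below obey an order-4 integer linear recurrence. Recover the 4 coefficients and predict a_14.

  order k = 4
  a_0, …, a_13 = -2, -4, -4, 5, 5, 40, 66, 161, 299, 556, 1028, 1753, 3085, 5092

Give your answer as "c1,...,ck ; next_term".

  a_4 = 1·5 + 3·-4 + -1·-4 + -4·-2 = 5
  a_5 = 1·5 + 3·5 + -1·-4 + -4·-4 = 40
  a_6 = 1·40 + 3·5 + -1·5 + -4·-4 = 66
  a_7 = 1·66 + 3·40 + -1·5 + -4·5 = 161
  a_8 = 1·161 + 3·66 + -1·40 + -4·5 = 299
  a_9 = 1·299 + 3·161 + -1·66 + -4·40 = 556
  a_10 = 1·556 + 3·299 + -1·161 + -4·66 = 1028
  a_11 = 1·1028 + 3·556 + -1·299 + -4·161 = 1753
  a_12 = 1·1753 + 3·1028 + -1·556 + -4·299 = 3085
  a_13 = 1·3085 + 3·1753 + -1·1028 + -4·556 = 5092
  a_14 = 1·5092 + 3·3085 + -1·1753 + -4·1028 = 8482

1,3,-1,-4 ; 8482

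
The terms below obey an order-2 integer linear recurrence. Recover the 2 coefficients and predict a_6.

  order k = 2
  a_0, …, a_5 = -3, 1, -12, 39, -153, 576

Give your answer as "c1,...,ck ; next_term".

-3,3 ; -2187

  a_2 = -3·1 + 3·-3 = -12
  a_3 = -3·-12 + 3·1 = 39
  a_4 = -3·39 + 3·-12 = -153
  a_5 = -3·-153 + 3·39 = 576
  a_6 = -3·576 + 3·-153 = -2187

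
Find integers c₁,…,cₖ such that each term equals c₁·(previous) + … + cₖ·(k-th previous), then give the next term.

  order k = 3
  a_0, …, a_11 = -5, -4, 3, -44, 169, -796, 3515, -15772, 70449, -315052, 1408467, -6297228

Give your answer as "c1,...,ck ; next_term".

-4,3,4 ; 28154105

  a_3 = -4·3 + 3·-4 + 4·-5 = -44
  a_4 = -4·-44 + 3·3 + 4·-4 = 169
  a_5 = -4·169 + 3·-44 + 4·3 = -796
  a_6 = -4·-796 + 3·169 + 4·-44 = 3515
  a_7 = -4·3515 + 3·-796 + 4·169 = -15772
  a_8 = -4·-15772 + 3·3515 + 4·-796 = 70449
  a_9 = -4·70449 + 3·-15772 + 4·3515 = -315052
  a_10 = -4·-315052 + 3·70449 + 4·-15772 = 1408467
  a_11 = -4·1408467 + 3·-315052 + 4·70449 = -6297228
  a_12 = -4·-6297228 + 3·1408467 + 4·-315052 = 28154105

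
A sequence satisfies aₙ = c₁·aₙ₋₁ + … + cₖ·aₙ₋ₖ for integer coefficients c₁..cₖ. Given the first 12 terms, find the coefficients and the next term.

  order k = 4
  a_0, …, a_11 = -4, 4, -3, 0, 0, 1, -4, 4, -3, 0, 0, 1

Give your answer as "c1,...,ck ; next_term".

  a_4 = -1·0 + 0·-3 + 1·4 + 1·-4 = 0
  a_5 = -1·0 + 0·0 + 1·-3 + 1·4 = 1
  a_6 = -1·1 + 0·0 + 1·0 + 1·-3 = -4
  a_7 = -1·-4 + 0·1 + 1·0 + 1·0 = 4
  a_8 = -1·4 + 0·-4 + 1·1 + 1·0 = -3
  a_9 = -1·-3 + 0·4 + 1·-4 + 1·1 = 0
  a_10 = -1·0 + 0·-3 + 1·4 + 1·-4 = 0
  a_11 = -1·0 + 0·0 + 1·-3 + 1·4 = 1
  a_12 = -1·1 + 0·0 + 1·0 + 1·-3 = -4

-1,0,1,1 ; -4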